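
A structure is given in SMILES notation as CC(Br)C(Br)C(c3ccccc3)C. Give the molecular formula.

Atom tally by fragment:
  CH3 → C:1 H:3
  CH(Br) → C:1 H:1 Br:1
  CH(Br) → C:1 H:1 Br:1
  CH(C6H5) → C:7 H:6
  CH3 → C:1 H:3
Element totals:
  C: 11
  H: 14
  Br: 2

C11H14Br2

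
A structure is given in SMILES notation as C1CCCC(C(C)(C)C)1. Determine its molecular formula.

C9H18

Atom tally by fragment:
  cyclopentane ring core → C:5 H:10
  (− 1 ring H displaced by substituents)
  + C(CH3)3 → C:4 H:9
Element totals:
  C: 9
  H: 18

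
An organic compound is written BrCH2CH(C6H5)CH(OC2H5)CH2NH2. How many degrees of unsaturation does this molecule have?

4

Atom tally by fragment:
  BrCH2 → C:1 H:2 Br:1
  CH(C6H5) → C:7 H:6
  CH(OC2H5) → C:3 H:6 O:1
  CH2NH2 → C:1 H:4 N:1
Element totals:
  C: 12
  H: 18
  Br: 1
  N: 1
  O: 1
Molecular formula: C12H18BrNO.
DoU = (2C + 2 + N − H − X) / 2 = (2·12 + 2 + 1 − 18 − 1) / 2 = 4.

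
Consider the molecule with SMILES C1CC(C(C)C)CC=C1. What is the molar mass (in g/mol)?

124.23 g/mol

Atom tally by fragment:
  cyclohexene ring core → C:6 H:10
  (− 1 ring H displaced by substituents)
  + CH(CH3)2 → C:3 H:7
Element totals:
  C: 9
  H: 16
Molecular formula: C9H16.
  M = 9(12.011) + 16(1.008)
    = 108.099 + 16.128 = 124.227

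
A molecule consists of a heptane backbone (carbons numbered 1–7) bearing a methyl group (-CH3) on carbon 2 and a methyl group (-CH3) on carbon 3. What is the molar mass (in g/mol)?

Atom tally by fragment:
  CH3 → C:1 H:3
  CH(CH3) → C:2 H:4
  CH(CH3) → C:2 H:4
  CH2 → C:1 H:2
  CH2 → C:1 H:2
  CH2 → C:1 H:2
  CH3 → C:1 H:3
Element totals:
  C: 9
  H: 20
Molecular formula: C9H20.
  M = 9(12.011) + 20(1.008)
    = 108.099 + 20.160 = 128.259

128.26 g/mol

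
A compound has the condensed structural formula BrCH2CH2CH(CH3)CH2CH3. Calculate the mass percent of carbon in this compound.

Atom tally by fragment:
  BrCH2 → C:1 H:2 Br:1
  CH2 → C:1 H:2
  CH(CH3) → C:2 H:4
  CH2 → C:1 H:2
  CH3 → C:1 H:3
Element totals:
  C: 6
  H: 13
  Br: 1
Molecular formula: C6H13Br.
Molar mass = 165.074 g/mol.
Mass from C: 6 × 12.011 = 72.066 g/mol.
%C = 72.066 / 165.074 × 100 = 43.66%.

43.66%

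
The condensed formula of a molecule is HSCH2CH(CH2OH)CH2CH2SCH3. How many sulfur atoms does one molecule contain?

Element totals:
  C: 6
  H: 14
  O: 1
  S: 2

2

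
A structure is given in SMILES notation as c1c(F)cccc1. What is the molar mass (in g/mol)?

96.10 g/mol

Atom tally by fragment:
  benzene ring core → C:6 H:6
  (− 1 ring H displaced by substituents)
  + F → F:1
Element totals:
  C: 6
  H: 5
  F: 1
Molecular formula: C6H5F.
  M = 6(12.011) + 5(1.008) + 18.998
    = 72.066 + 5.040 + 18.998 = 96.104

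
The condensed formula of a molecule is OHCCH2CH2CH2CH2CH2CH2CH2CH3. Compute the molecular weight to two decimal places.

Atom tally by fragment:
  OHCCH2 → C:2 H:3 O:1
  CH2 → C:1 H:2
  CH2 → C:1 H:2
  CH2 → C:1 H:2
  CH2 → C:1 H:2
  CH2 → C:1 H:2
  CH2 → C:1 H:2
  CH3 → C:1 H:3
Element totals:
  C: 9
  H: 18
  O: 1
Molecular formula: C9H18O.
  M = 9(12.011) + 18(1.008) + 15.999
    = 108.099 + 18.144 + 15.999 = 142.242

142.24 g/mol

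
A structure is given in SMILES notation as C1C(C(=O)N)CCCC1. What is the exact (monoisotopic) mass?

Atom tally by fragment:
  cyclohexane ring core → C:6 H:12
  (− 1 ring H displaced by substituents)
  + CONH2 → C:1 H:2 O:1 N:1
Element totals:
  C: 7
  H: 13
  N: 1
  O: 1
Molecular formula: C7H13NO.
  M = 7(12.0) + 13(1.007825) + 14.003074 + 15.994915
    = 84.000000 + 13.101725 + 14.003074 + 15.994915 = 127.099714

127.0997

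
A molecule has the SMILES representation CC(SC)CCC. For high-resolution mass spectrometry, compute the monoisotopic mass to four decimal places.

Atom tally by fragment:
  CH3 → C:1 H:3
  CH(SCH3) → C:2 H:4 S:1
  CH2 → C:1 H:2
  CH2 → C:1 H:2
  CH3 → C:1 H:3
Element totals:
  C: 6
  H: 14
  S: 1
Molecular formula: C6H14S.
  M = 6(12.0) + 14(1.007825) + 31.972071
    = 72.000000 + 14.109550 + 31.972071 = 118.081621

118.0816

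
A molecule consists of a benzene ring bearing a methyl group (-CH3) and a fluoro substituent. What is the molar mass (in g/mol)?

110.13 g/mol

Atom tally by fragment:
  benzene ring core → C:6 H:6
  (− 2 ring H displaced by substituents)
  + CH3 → C:1 H:3
  + F → F:1
Element totals:
  C: 7
  H: 7
  F: 1
Molecular formula: C7H7F.
  M = 7(12.011) + 7(1.008) + 18.998
    = 84.077 + 7.056 + 18.998 = 110.131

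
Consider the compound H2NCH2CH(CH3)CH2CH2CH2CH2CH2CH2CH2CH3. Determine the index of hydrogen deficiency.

Atom tally by fragment:
  H2NCH2 → C:1 H:4 N:1
  CH(CH3) → C:2 H:4
  CH2 → C:1 H:2
  CH2 → C:1 H:2
  CH2 → C:1 H:2
  CH2 → C:1 H:2
  CH2 → C:1 H:2
  CH2 → C:1 H:2
  CH2 → C:1 H:2
  CH3 → C:1 H:3
Element totals:
  C: 11
  H: 25
  N: 1
Molecular formula: C11H25N.
DoU = (2C + 2 + N − H − X) / 2 = (2·11 + 2 + 1 − 25 − 0) / 2 = 0.

0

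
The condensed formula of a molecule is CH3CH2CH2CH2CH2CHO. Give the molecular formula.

C6H12O

Atom tally by fragment:
  CH3 → C:1 H:3
  CH2 → C:1 H:2
  CH2 → C:1 H:2
  CH2 → C:1 H:2
  CH2CHO → C:2 H:3 O:1
Element totals:
  C: 6
  H: 12
  O: 1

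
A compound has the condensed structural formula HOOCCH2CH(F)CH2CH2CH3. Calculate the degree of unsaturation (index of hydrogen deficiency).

Atom tally by fragment:
  HOOCCH2 → C:2 H:3 O:2
  CH(F) → C:1 H:1 F:1
  CH2 → C:1 H:2
  CH2 → C:1 H:2
  CH3 → C:1 H:3
Element totals:
  C: 6
  H: 11
  F: 1
  O: 2
Molecular formula: C6H11FO2.
DoU = (2C + 2 + N − H − X) / 2 = (2·6 + 2 + 0 − 11 − 1) / 2 = 1.

1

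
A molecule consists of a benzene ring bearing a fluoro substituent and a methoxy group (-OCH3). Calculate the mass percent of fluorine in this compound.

Atom tally by fragment:
  benzene ring core → C:6 H:6
  (− 2 ring H displaced by substituents)
  + F → F:1
  + OCH3 → C:1 H:3 O:1
Element totals:
  C: 7
  H: 7
  F: 1
  O: 1
Molecular formula: C7H7FO.
Molar mass = 126.130 g/mol.
Mass from F: 1 × 18.998 = 18.998 g/mol.
%F = 18.998 / 126.130 × 100 = 15.06%.

15.06%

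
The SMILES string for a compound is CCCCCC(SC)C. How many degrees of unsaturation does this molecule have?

Atom tally by fragment:
  CH3 → C:1 H:3
  CH2 → C:1 H:2
  CH2 → C:1 H:2
  CH2 → C:1 H:2
  CH2 → C:1 H:2
  CH(SCH3) → C:2 H:4 S:1
  CH3 → C:1 H:3
Element totals:
  C: 8
  H: 18
  S: 1
Molecular formula: C8H18S.
DoU = (2C + 2 + N − H − X) / 2 = (2·8 + 2 + 0 − 18 − 0) / 2 = 0.

0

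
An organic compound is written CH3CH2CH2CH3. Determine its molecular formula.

C4H10

Atom tally by fragment:
  CH3 → C:1 H:3
  CH2 → C:1 H:2
  CH2 → C:1 H:2
  CH3 → C:1 H:3
Element totals:
  C: 4
  H: 10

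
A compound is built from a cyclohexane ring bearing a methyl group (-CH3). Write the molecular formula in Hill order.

C7H14

Atom tally by fragment:
  cyclohexane ring core → C:6 H:12
  (− 1 ring H displaced by substituents)
  + CH3 → C:1 H:3
Element totals:
  C: 7
  H: 14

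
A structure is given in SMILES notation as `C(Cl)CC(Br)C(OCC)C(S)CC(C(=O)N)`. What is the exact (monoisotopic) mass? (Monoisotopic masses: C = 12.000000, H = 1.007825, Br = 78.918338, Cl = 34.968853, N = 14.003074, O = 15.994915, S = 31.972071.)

Atom tally by fragment:
  ClCH2 → C:1 H:2 Cl:1
  CH2 → C:1 H:2
  CH(Br) → C:1 H:1 Br:1
  CH(OC2H5) → C:3 H:6 O:1
  CH(SH) → C:1 H:2 S:1
  CH2 → C:1 H:2
  CH2CONH2 → C:2 H:4 O:1 N:1
Element totals:
  C: 10
  H: 19
  Br: 1
  Cl: 1
  N: 1
  O: 2
  S: 1
Molecular formula: C10H19BrClNO2S.
  M = 10(12.0) + 19(1.007825) + 78.918338 + 34.968853 + 14.003074 + 2(15.994915) + 31.972071
    = 120.000000 + 19.148675 + 78.918338 + 34.968853 + 14.003074 + 31.989830 + 31.972071 = 331.000841

331.0008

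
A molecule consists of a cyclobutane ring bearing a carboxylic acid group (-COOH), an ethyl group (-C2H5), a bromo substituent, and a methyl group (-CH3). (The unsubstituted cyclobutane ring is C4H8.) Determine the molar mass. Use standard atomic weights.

221.09 g/mol

Atom tally by fragment:
  cyclobutane ring core → C:4 H:8
  (− 4 ring H displaced by substituents)
  + COOH → C:1 H:1 O:2
  + C2H5 → C:2 H:5
  + Br → Br:1
  + CH3 → C:1 H:3
Element totals:
  C: 8
  H: 13
  Br: 1
  O: 2
Molecular formula: C8H13BrO2.
  M = 8(12.011) + 13(1.008) + 79.904 + 2(15.999)
    = 96.088 + 13.104 + 79.904 + 31.998 = 221.094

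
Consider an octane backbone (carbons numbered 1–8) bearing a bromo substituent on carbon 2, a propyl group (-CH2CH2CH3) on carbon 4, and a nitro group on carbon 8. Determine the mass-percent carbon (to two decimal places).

Atom tally by fragment:
  CH3 → C:1 H:3
  CH(Br) → C:1 H:1 Br:1
  CH2 → C:1 H:2
  CH(CH2CH2CH3) → C:4 H:8
  CH2 → C:1 H:2
  CH2 → C:1 H:2
  CH2 → C:1 H:2
  CH2NO2 → C:1 H:2 N:1 O:2
Element totals:
  C: 11
  H: 22
  Br: 1
  N: 1
  O: 2
Molecular formula: C11H22BrNO2.
Molar mass = 280.206 g/mol.
Mass from C: 11 × 12.011 = 132.121 g/mol.
%C = 132.121 / 280.206 × 100 = 47.15%.

47.15%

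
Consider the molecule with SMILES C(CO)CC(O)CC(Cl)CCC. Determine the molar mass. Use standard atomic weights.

Atom tally by fragment:
  HOCH2CH2 → C:2 H:5 O:1
  CH2 → C:1 H:2
  CH(OH) → C:1 H:2 O:1
  CH2 → C:1 H:2
  CH(Cl) → C:1 H:1 Cl:1
  CH2 → C:1 H:2
  CH2 → C:1 H:2
  CH3 → C:1 H:3
Element totals:
  C: 9
  H: 19
  Cl: 1
  O: 2
Molecular formula: C9H19ClO2.
  M = 9(12.011) + 19(1.008) + 35.45 + 2(15.999)
    = 108.099 + 19.152 + 35.450 + 31.998 = 194.699

194.70 g/mol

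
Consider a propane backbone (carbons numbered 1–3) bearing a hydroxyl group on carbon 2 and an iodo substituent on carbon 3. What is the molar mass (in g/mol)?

Atom tally by fragment:
  CH3 → C:1 H:3
  CH(OH) → C:1 H:2 O:1
  CH2I → C:1 H:2 I:1
Element totals:
  C: 3
  H: 7
  I: 1
  O: 1
Molecular formula: C3H7IO.
  M = 3(12.011) + 7(1.008) + 126.904 + 15.999
    = 36.033 + 7.056 + 126.904 + 15.999 = 185.992

185.99 g/mol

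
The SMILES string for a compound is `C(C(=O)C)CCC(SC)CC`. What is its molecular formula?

Atom tally by fragment:
  CH3COCH2 → C:3 H:5 O:1
  CH2 → C:1 H:2
  CH2 → C:1 H:2
  CH(SCH3) → C:2 H:4 S:1
  CH2 → C:1 H:2
  CH3 → C:1 H:3
Element totals:
  C: 9
  H: 18
  O: 1
  S: 1

C9H18OS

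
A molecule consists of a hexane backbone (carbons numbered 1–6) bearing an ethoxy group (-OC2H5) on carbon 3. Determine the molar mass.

Atom tally by fragment:
  CH3 → C:1 H:3
  CH2 → C:1 H:2
  CH(OC2H5) → C:3 H:6 O:1
  CH2 → C:1 H:2
  CH2 → C:1 H:2
  CH3 → C:1 H:3
Element totals:
  C: 8
  H: 18
  O: 1
Molecular formula: C8H18O.
  M = 8(12.011) + 18(1.008) + 15.999
    = 96.088 + 18.144 + 15.999 = 130.231

130.23 g/mol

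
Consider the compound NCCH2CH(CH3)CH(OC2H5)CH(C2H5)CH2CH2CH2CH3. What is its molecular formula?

Element totals:
  C: 14
  H: 27
  N: 1
  O: 1

C14H27NO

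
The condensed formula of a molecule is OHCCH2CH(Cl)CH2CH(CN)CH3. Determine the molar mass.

159.61 g/mol

Atom tally by fragment:
  OHCCH2 → C:2 H:3 O:1
  CH(Cl) → C:1 H:1 Cl:1
  CH2 → C:1 H:2
  CH(CN) → C:2 H:1 N:1
  CH3 → C:1 H:3
Element totals:
  C: 7
  H: 10
  Cl: 1
  N: 1
  O: 1
Molecular formula: C7H10ClNO.
  M = 7(12.011) + 10(1.008) + 35.45 + 14.007 + 15.999
    = 84.077 + 10.080 + 35.450 + 14.007 + 15.999 = 159.613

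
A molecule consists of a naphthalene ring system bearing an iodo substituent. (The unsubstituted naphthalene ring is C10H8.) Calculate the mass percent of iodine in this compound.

49.95%

Atom tally by fragment:
  naphthalene ring system core → C:10 H:8
  (− 1 ring H displaced by substituents)
  + I → I:1
Element totals:
  C: 10
  H: 7
  I: 1
Molecular formula: C10H7I.
Molar mass = 254.070 g/mol.
Mass from I: 1 × 126.904 = 126.904 g/mol.
%I = 126.904 / 254.070 × 100 = 49.95%.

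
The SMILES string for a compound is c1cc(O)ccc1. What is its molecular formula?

Atom tally by fragment:
  benzene ring core → C:6 H:6
  (− 1 ring H displaced by substituents)
  + OH → O:1 H:1
Element totals:
  C: 6
  H: 6
  O: 1

C6H6O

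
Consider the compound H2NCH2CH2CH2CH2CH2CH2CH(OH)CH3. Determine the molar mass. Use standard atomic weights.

Atom tally by fragment:
  H2NCH2 → C:1 H:4 N:1
  CH2 → C:1 H:2
  CH2 → C:1 H:2
  CH2 → C:1 H:2
  CH2 → C:1 H:2
  CH2 → C:1 H:2
  CH(OH) → C:1 H:2 O:1
  CH3 → C:1 H:3
Element totals:
  C: 8
  H: 19
  N: 1
  O: 1
Molecular formula: C8H19NO.
  M = 8(12.011) + 19(1.008) + 14.007 + 15.999
    = 96.088 + 19.152 + 14.007 + 15.999 = 145.246

145.25 g/mol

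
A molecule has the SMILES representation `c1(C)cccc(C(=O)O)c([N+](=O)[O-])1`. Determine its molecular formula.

C8H7NO4

Atom tally by fragment:
  benzene ring core → C:6 H:6
  (− 3 ring H displaced by substituents)
  + CH3 → C:1 H:3
  + COOH → C:1 H:1 O:2
  + NO2 → N:1 O:2
Element totals:
  C: 8
  H: 7
  N: 1
  O: 4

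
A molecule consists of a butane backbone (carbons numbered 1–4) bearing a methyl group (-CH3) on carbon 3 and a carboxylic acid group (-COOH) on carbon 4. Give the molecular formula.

Atom tally by fragment:
  CH3 → C:1 H:3
  CH2 → C:1 H:2
  CH(CH3) → C:2 H:4
  CH2COOH → C:2 H:3 O:2
Element totals:
  C: 6
  H: 12
  O: 2

C6H12O2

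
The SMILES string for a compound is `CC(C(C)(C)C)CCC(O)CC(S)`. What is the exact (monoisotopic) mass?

Atom tally by fragment:
  CH3 → C:1 H:3
  CH(C(CH3)3) → C:5 H:10
  CH2 → C:1 H:2
  CH2 → C:1 H:2
  CH(OH) → C:1 H:2 O:1
  CH2 → C:1 H:2
  CH2SH → C:1 H:3 S:1
Element totals:
  C: 11
  H: 24
  O: 1
  S: 1
Molecular formula: C11H24OS.
  M = 11(12.0) + 24(1.007825) + 15.994915 + 31.972071
    = 132.000000 + 24.187800 + 15.994915 + 31.972071 = 204.154786

204.1548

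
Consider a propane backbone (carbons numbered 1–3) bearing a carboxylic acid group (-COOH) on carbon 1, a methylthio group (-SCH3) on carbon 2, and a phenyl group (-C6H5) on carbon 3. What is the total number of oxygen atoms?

2

Atom tally by fragment:
  HOOCCH2 → C:2 H:3 O:2
  CH(SCH3) → C:2 H:4 S:1
  CH2C6H5 → C:7 H:7
Element totals:
  C: 11
  H: 14
  O: 2
  S: 1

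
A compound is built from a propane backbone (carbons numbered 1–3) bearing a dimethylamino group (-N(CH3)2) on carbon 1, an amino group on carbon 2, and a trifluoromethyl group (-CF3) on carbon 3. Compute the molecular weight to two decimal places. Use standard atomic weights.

170.18 g/mol

Atom tally by fragment:
  (CH3)2NCH2 → C:3 H:8 N:1
  CH(NH2) → C:1 H:3 N:1
  CH2CF3 → C:2 H:2 F:3
Element totals:
  C: 6
  H: 13
  F: 3
  N: 2
Molecular formula: C6H13F3N2.
  M = 6(12.011) + 13(1.008) + 3(18.998) + 2(14.007)
    = 72.066 + 13.104 + 56.994 + 28.014 = 170.178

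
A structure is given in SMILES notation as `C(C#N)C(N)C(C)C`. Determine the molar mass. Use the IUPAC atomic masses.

112.18 g/mol

Atom tally by fragment:
  NCCH2 → C:2 H:2 N:1
  CH(NH2) → C:1 H:3 N:1
  CH(CH3) → C:2 H:4
  CH3 → C:1 H:3
Element totals:
  C: 6
  H: 12
  N: 2
Molecular formula: C6H12N2.
  M = 6(12.011) + 12(1.008) + 2(14.007)
    = 72.066 + 12.096 + 28.014 = 112.176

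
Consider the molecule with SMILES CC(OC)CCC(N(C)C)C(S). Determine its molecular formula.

C9H21NOS

Atom tally by fragment:
  CH3 → C:1 H:3
  CH(OCH3) → C:2 H:4 O:1
  CH2 → C:1 H:2
  CH2 → C:1 H:2
  CH(N(CH3)2) → C:3 H:7 N:1
  CH2SH → C:1 H:3 S:1
Element totals:
  C: 9
  H: 21
  N: 1
  O: 1
  S: 1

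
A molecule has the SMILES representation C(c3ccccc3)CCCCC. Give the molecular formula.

C12H18

Atom tally by fragment:
  C6H5CH2 → C:7 H:7
  CH2 → C:1 H:2
  CH2 → C:1 H:2
  CH2 → C:1 H:2
  CH2 → C:1 H:2
  CH3 → C:1 H:3
Element totals:
  C: 12
  H: 18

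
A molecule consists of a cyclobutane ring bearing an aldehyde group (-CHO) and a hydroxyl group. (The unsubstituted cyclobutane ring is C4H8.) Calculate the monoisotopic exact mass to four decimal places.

Atom tally by fragment:
  cyclobutane ring core → C:4 H:8
  (− 2 ring H displaced by substituents)
  + CHO → C:1 H:1 O:1
  + OH → O:1 H:1
Element totals:
  C: 5
  H: 8
  O: 2
Molecular formula: C5H8O2.
  M = 5(12.0) + 8(1.007825) + 2(15.994915)
    = 60.000000 + 8.062600 + 31.989830 = 100.052430

100.0524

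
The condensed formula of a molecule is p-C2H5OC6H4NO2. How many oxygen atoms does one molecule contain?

3

Atom tally by fragment:
  benzene ring core → C:6 H:6
  (− 2 ring H displaced by substituents)
  + OC2H5 → C:2 H:5 O:1
  + NO2 → N:1 O:2
Element totals:
  C: 8
  H: 9
  N: 1
  O: 3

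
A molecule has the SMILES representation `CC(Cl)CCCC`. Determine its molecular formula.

Atom tally by fragment:
  CH3 → C:1 H:3
  CH(Cl) → C:1 H:1 Cl:1
  CH2 → C:1 H:2
  CH2 → C:1 H:2
  CH2 → C:1 H:2
  CH3 → C:1 H:3
Element totals:
  C: 6
  H: 13
  Cl: 1

C6H13Cl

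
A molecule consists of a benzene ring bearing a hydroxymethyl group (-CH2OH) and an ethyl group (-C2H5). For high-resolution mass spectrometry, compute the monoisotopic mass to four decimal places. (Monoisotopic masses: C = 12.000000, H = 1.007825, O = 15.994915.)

136.0888

Atom tally by fragment:
  benzene ring core → C:6 H:6
  (− 2 ring H displaced by substituents)
  + CH2OH → C:1 H:3 O:1
  + C2H5 → C:2 H:5
Element totals:
  C: 9
  H: 12
  O: 1
Molecular formula: C9H12O.
  M = 9(12.0) + 12(1.007825) + 15.994915
    = 108.000000 + 12.093900 + 15.994915 = 136.088815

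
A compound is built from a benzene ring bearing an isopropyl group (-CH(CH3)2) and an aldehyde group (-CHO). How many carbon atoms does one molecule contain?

Atom tally by fragment:
  benzene ring core → C:6 H:6
  (− 2 ring H displaced by substituents)
  + CH(CH3)2 → C:3 H:7
  + CHO → C:1 H:1 O:1
Element totals:
  C: 10
  H: 12
  O: 1

10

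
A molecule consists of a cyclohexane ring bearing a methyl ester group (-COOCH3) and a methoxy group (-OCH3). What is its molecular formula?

Atom tally by fragment:
  cyclohexane ring core → C:6 H:12
  (− 2 ring H displaced by substituents)
  + COOCH3 → C:2 H:3 O:2
  + OCH3 → C:1 H:3 O:1
Element totals:
  C: 9
  H: 16
  O: 3

C9H16O3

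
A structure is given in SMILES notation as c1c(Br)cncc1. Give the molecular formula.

C5H4BrN

Atom tally by fragment:
  pyridine ring core → C:5 H:5 N:1
  (− 1 ring H displaced by substituents)
  + Br → Br:1
Element totals:
  C: 5
  H: 4
  Br: 1
  N: 1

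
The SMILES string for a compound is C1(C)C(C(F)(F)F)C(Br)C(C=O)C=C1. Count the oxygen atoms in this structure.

1

Atom tally by fragment:
  cyclohexene ring core → C:6 H:10
  (− 4 ring H displaced by substituents)
  + CH3 → C:1 H:3
  + CF3 → C:1 F:3
  + Br → Br:1
  + CHO → C:1 H:1 O:1
Element totals:
  C: 9
  H: 10
  Br: 1
  F: 3
  O: 1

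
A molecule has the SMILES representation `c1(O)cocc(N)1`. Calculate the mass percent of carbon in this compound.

Atom tally by fragment:
  furan ring core → C:4 H:4 O:1
  (− 2 ring H displaced by substituents)
  + OH → O:1 H:1
  + NH2 → N:1 H:2
Element totals:
  C: 4
  H: 5
  N: 1
  O: 2
Molecular formula: C4H5NO2.
Molar mass = 99.089 g/mol.
Mass from C: 4 × 12.011 = 48.044 g/mol.
%C = 48.044 / 99.089 × 100 = 48.49%.

48.49%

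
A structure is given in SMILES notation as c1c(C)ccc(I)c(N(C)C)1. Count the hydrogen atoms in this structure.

Atom tally by fragment:
  benzene ring core → C:6 H:6
  (− 3 ring H displaced by substituents)
  + CH3 → C:1 H:3
  + I → I:1
  + N(CH3)2 → N:1 C:2 H:6
Element totals:
  C: 9
  H: 12
  I: 1
  N: 1

12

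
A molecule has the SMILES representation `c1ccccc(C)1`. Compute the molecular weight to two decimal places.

92.14 g/mol

Atom tally by fragment:
  benzene ring core → C:6 H:6
  (− 1 ring H displaced by substituents)
  + CH3 → C:1 H:3
Element totals:
  C: 7
  H: 8
Molecular formula: C7H8.
  M = 7(12.011) + 8(1.008)
    = 84.077 + 8.064 = 92.141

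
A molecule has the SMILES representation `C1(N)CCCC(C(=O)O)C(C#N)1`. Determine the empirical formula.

C4H6NO

Atom tally by fragment:
  cyclohexane ring core → C:6 H:12
  (− 3 ring H displaced by substituents)
  + NH2 → N:1 H:2
  + COOH → C:1 H:1 O:2
  + CN → C:1 N:1
Element totals:
  C: 8
  H: 12
  N: 2
  O: 2
Molecular formula: C8H12N2O2.
gcd of subscripts = 2; dividing each by 2:
  C: 8/2 = 4
  H: 12/2 = 6
  N: 2/2 = 1
  O: 2/2 = 1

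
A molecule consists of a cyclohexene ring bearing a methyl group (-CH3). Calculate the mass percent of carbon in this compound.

87.42%

Atom tally by fragment:
  cyclohexene ring core → C:6 H:10
  (− 1 ring H displaced by substituents)
  + CH3 → C:1 H:3
Element totals:
  C: 7
  H: 12
Molecular formula: C7H12.
Molar mass = 96.173 g/mol.
Mass from C: 7 × 12.011 = 84.077 g/mol.
%C = 84.077 / 96.173 × 100 = 87.42%.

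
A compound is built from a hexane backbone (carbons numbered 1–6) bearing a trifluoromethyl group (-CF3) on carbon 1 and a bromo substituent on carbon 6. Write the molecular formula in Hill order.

C7H12BrF3

Atom tally by fragment:
  F3CCH2 → C:2 H:2 F:3
  CH2 → C:1 H:2
  CH2 → C:1 H:2
  CH2 → C:1 H:2
  CH2 → C:1 H:2
  CH2Br → C:1 H:2 Br:1
Element totals:
  C: 7
  H: 12
  Br: 1
  F: 3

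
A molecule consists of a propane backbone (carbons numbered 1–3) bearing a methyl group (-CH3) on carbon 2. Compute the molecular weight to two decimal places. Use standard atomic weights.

Atom tally by fragment:
  CH3 → C:1 H:3
  CH(CH3) → C:2 H:4
  CH3 → C:1 H:3
Element totals:
  C: 4
  H: 10
Molecular formula: C4H10.
  M = 4(12.011) + 10(1.008)
    = 48.044 + 10.080 = 58.124

58.12 g/mol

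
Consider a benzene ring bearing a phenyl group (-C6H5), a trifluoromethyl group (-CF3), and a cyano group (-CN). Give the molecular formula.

C14H8F3N

Atom tally by fragment:
  benzene ring core → C:6 H:6
  (− 3 ring H displaced by substituents)
  + C6H5 → C:6 H:5
  + CF3 → C:1 F:3
  + CN → C:1 N:1
Element totals:
  C: 14
  H: 8
  F: 3
  N: 1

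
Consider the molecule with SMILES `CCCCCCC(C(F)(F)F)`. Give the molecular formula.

Atom tally by fragment:
  CH3 → C:1 H:3
  CH2 → C:1 H:2
  CH2 → C:1 H:2
  CH2 → C:1 H:2
  CH2 → C:1 H:2
  CH2 → C:1 H:2
  CH2CF3 → C:2 H:2 F:3
Element totals:
  C: 8
  H: 15
  F: 3

C8H15F3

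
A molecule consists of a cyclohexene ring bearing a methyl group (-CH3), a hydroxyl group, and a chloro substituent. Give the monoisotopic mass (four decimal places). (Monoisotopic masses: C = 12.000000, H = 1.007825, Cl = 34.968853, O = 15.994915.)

146.0498

Atom tally by fragment:
  cyclohexene ring core → C:6 H:10
  (− 3 ring H displaced by substituents)
  + CH3 → C:1 H:3
  + OH → O:1 H:1
  + Cl → Cl:1
Element totals:
  C: 7
  H: 11
  Cl: 1
  O: 1
Molecular formula: C7H11ClO.
  M = 7(12.0) + 11(1.007825) + 34.968853 + 15.994915
    = 84.000000 + 11.086075 + 34.968853 + 15.994915 = 146.049843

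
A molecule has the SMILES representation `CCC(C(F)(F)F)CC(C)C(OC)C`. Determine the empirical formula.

Atom tally by fragment:
  CH3 → C:1 H:3
  CH2 → C:1 H:2
  CH(CF3) → C:2 H:1 F:3
  CH2 → C:1 H:2
  CH(CH3) → C:2 H:4
  CH(OCH3) → C:2 H:4 O:1
  CH3 → C:1 H:3
Element totals:
  C: 10
  H: 19
  F: 3
  O: 1
Molecular formula: C10H19F3O.
gcd of subscripts (10, 3, 19, 1) = 1, so the empirical formula equals the molecular formula.

C10H19F3O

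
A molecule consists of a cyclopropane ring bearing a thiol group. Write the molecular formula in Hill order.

C3H6S

Atom tally by fragment:
  cyclopropane ring core → C:3 H:6
  (− 1 ring H displaced by substituents)
  + SH → S:1 H:1
Element totals:
  C: 3
  H: 6
  S: 1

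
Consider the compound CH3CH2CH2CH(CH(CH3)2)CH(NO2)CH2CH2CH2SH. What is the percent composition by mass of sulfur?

Atom tally by fragment:
  CH3 → C:1 H:3
  CH2 → C:1 H:2
  CH2 → C:1 H:2
  CH(CH(CH3)2) → C:4 H:8
  CH(NO2) → C:1 H:1 N:1 O:2
  CH2 → C:1 H:2
  CH2 → C:1 H:2
  CH2SH → C:1 H:3 S:1
Element totals:
  C: 11
  H: 23
  N: 1
  O: 2
  S: 1
Molecular formula: C11H23NO2S.
Molar mass = 233.370 g/mol.
Mass from S: 1 × 32.06 = 32.060 g/mol.
%S = 32.060 / 233.370 × 100 = 13.74%.

13.74%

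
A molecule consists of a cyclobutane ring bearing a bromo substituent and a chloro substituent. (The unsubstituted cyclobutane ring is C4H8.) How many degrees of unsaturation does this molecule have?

1

Atom tally by fragment:
  cyclobutane ring core → C:4 H:8
  (− 2 ring H displaced by substituents)
  + Br → Br:1
  + Cl → Cl:1
Element totals:
  C: 4
  H: 6
  Br: 1
  Cl: 1
Molecular formula: C4H6BrCl.
DoU = (2C + 2 + N − H − X) / 2 = (2·4 + 2 + 0 − 6 − 2) / 2 = 1.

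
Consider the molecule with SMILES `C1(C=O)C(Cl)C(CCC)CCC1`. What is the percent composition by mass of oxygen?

8.48%

Atom tally by fragment:
  cyclohexane ring core → C:6 H:12
  (− 3 ring H displaced by substituents)
  + CHO → C:1 H:1 O:1
  + Cl → Cl:1
  + CH2CH2CH3 → C:3 H:7
Element totals:
  C: 10
  H: 17
  Cl: 1
  O: 1
Molecular formula: C10H17ClO.
Molar mass = 188.695 g/mol.
Mass from O: 1 × 15.999 = 15.999 g/mol.
%O = 15.999 / 188.695 × 100 = 8.48%.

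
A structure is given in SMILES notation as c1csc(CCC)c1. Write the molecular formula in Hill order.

C7H10S

Atom tally by fragment:
  thiophene ring core → C:4 H:4 S:1
  (− 1 ring H displaced by substituents)
  + CH2CH2CH3 → C:3 H:7
Element totals:
  C: 7
  H: 10
  S: 1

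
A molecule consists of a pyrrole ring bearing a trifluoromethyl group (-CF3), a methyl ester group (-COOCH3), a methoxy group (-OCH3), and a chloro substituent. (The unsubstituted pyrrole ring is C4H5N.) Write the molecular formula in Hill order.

Atom tally by fragment:
  pyrrole ring core → C:4 H:5 N:1
  (− 4 ring H displaced by substituents)
  + CF3 → C:1 F:3
  + COOCH3 → C:2 H:3 O:2
  + OCH3 → C:1 H:3 O:1
  + Cl → Cl:1
Element totals:
  C: 8
  H: 7
  Cl: 1
  F: 3
  N: 1
  O: 3

C8H7ClF3NO3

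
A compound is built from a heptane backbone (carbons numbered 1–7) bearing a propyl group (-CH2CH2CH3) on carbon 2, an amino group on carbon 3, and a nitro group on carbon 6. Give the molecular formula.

C10H22N2O2

Atom tally by fragment:
  CH3 → C:1 H:3
  CH(CH2CH2CH3) → C:4 H:8
  CH(NH2) → C:1 H:3 N:1
  CH2 → C:1 H:2
  CH2 → C:1 H:2
  CH(NO2) → C:1 H:1 N:1 O:2
  CH3 → C:1 H:3
Element totals:
  C: 10
  H: 22
  N: 2
  O: 2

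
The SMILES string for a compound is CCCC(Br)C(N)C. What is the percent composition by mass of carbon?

40.02%

Atom tally by fragment:
  CH3 → C:1 H:3
  CH2 → C:1 H:2
  CH2 → C:1 H:2
  CH(Br) → C:1 H:1 Br:1
  CH(NH2) → C:1 H:3 N:1
  CH3 → C:1 H:3
Element totals:
  C: 6
  H: 14
  Br: 1
  N: 1
Molecular formula: C6H14BrN.
Molar mass = 180.089 g/mol.
Mass from C: 6 × 12.011 = 72.066 g/mol.
%C = 72.066 / 180.089 × 100 = 40.02%.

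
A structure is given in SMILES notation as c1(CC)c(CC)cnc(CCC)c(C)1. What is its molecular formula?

C13H21N

Atom tally by fragment:
  pyridine ring core → C:5 H:5 N:1
  (− 4 ring H displaced by substituents)
  + C2H5 → C:2 H:5
  + C2H5 → C:2 H:5
  + CH2CH2CH3 → C:3 H:7
  + CH3 → C:1 H:3
Element totals:
  C: 13
  H: 21
  N: 1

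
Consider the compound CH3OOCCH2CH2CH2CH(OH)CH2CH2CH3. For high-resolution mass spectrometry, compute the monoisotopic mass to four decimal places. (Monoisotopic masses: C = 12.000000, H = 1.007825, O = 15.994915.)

174.1256

Element totals:
  C: 9
  H: 18
  O: 3
Molecular formula: C9H18O3.
  M = 9(12.0) + 18(1.007825) + 3(15.994915)
    = 108.000000 + 18.140850 + 47.984745 = 174.125595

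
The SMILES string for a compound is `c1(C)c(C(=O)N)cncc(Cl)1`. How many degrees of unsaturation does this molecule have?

5

Atom tally by fragment:
  pyridine ring core → C:5 H:5 N:1
  (− 3 ring H displaced by substituents)
  + CH3 → C:1 H:3
  + CONH2 → C:1 H:2 O:1 N:1
  + Cl → Cl:1
Element totals:
  C: 7
  H: 7
  Cl: 1
  N: 2
  O: 1
Molecular formula: C7H7ClN2O.
DoU = (2C + 2 + N − H − X) / 2 = (2·7 + 2 + 2 − 7 − 1) / 2 = 5.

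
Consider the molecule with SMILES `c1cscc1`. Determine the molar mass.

84.14 g/mol

Atom tally by fragment:
  thiophene ring core → C:4 H:4 S:1
Element totals:
  C: 4
  H: 4
  S: 1
Molecular formula: C4H4S.
  M = 4(12.011) + 4(1.008) + 32.06
    = 48.044 + 4.032 + 32.060 = 84.136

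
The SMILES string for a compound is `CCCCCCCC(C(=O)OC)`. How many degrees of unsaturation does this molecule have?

Atom tally by fragment:
  CH3 → C:1 H:3
  CH2 → C:1 H:2
  CH2 → C:1 H:2
  CH2 → C:1 H:2
  CH2 → C:1 H:2
  CH2 → C:1 H:2
  CH2 → C:1 H:2
  CH2COOCH3 → C:3 H:5 O:2
Element totals:
  C: 10
  H: 20
  O: 2
Molecular formula: C10H20O2.
DoU = (2C + 2 + N − H − X) / 2 = (2·10 + 2 + 0 − 20 − 0) / 2 = 1.

1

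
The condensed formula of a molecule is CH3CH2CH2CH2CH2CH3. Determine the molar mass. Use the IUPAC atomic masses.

Element totals:
  C: 6
  H: 14
Molecular formula: C6H14.
  M = 6(12.011) + 14(1.008)
    = 72.066 + 14.112 = 86.178

86.18 g/mol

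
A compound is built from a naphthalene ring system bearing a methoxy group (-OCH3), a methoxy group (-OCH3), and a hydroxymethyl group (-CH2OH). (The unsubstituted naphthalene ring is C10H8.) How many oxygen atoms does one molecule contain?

Atom tally by fragment:
  naphthalene ring system core → C:10 H:8
  (− 3 ring H displaced by substituents)
  + OCH3 → C:1 H:3 O:1
  + OCH3 → C:1 H:3 O:1
  + CH2OH → C:1 H:3 O:1
Element totals:
  C: 13
  H: 14
  O: 3

3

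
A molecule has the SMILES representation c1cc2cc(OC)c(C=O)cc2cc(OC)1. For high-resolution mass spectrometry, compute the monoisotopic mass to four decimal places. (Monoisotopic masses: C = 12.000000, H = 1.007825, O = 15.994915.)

216.0786

Atom tally by fragment:
  naphthalene ring system core → C:10 H:8
  (− 3 ring H displaced by substituents)
  + OCH3 → C:1 H:3 O:1
  + CHO → C:1 H:1 O:1
  + OCH3 → C:1 H:3 O:1
Element totals:
  C: 13
  H: 12
  O: 3
Molecular formula: C13H12O3.
  M = 13(12.0) + 12(1.007825) + 3(15.994915)
    = 156.000000 + 12.093900 + 47.984745 = 216.078645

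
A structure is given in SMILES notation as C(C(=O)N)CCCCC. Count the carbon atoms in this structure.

Atom tally by fragment:
  H2NOCCH2 → C:2 H:4 O:1 N:1
  CH2 → C:1 H:2
  CH2 → C:1 H:2
  CH2 → C:1 H:2
  CH2 → C:1 H:2
  CH3 → C:1 H:3
Element totals:
  C: 7
  H: 15
  N: 1
  O: 1

7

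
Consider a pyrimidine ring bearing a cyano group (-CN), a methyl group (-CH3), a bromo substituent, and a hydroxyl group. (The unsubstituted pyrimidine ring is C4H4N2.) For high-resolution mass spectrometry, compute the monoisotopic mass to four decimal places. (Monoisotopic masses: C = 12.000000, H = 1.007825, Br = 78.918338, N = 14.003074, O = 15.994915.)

212.9538

Atom tally by fragment:
  pyrimidine ring core → C:4 H:4 N:2
  (− 4 ring H displaced by substituents)
  + CN → C:1 N:1
  + CH3 → C:1 H:3
  + Br → Br:1
  + OH → O:1 H:1
Element totals:
  C: 6
  H: 4
  Br: 1
  N: 3
  O: 1
Molecular formula: C6H4BrN3O.
  M = 6(12.0) + 4(1.007825) + 78.918338 + 3(14.003074) + 15.994915
    = 72.000000 + 4.031300 + 78.918338 + 42.009222 + 15.994915 = 212.953775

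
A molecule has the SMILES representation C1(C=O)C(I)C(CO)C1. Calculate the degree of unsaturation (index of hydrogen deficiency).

Atom tally by fragment:
  cyclobutane ring core → C:4 H:8
  (− 3 ring H displaced by substituents)
  + CHO → C:1 H:1 O:1
  + I → I:1
  + CH2OH → C:1 H:3 O:1
Element totals:
  C: 6
  H: 9
  I: 1
  O: 2
Molecular formula: C6H9IO2.
DoU = (2C + 2 + N − H − X) / 2 = (2·6 + 2 + 0 − 9 − 1) / 2 = 2.

2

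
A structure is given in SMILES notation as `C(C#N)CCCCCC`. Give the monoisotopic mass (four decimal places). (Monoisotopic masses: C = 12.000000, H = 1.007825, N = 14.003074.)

125.1204

Atom tally by fragment:
  NCCH2 → C:2 H:2 N:1
  CH2 → C:1 H:2
  CH2 → C:1 H:2
  CH2 → C:1 H:2
  CH2 → C:1 H:2
  CH2 → C:1 H:2
  CH3 → C:1 H:3
Element totals:
  C: 8
  H: 15
  N: 1
Molecular formula: C8H15N.
  M = 8(12.0) + 15(1.007825) + 14.003074
    = 96.000000 + 15.117375 + 14.003074 = 125.120449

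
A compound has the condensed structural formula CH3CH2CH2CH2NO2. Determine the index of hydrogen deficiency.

1

Atom tally by fragment:
  CH3 → C:1 H:3
  CH2 → C:1 H:2
  CH2 → C:1 H:2
  CH2NO2 → C:1 H:2 N:1 O:2
Element totals:
  C: 4
  H: 9
  N: 1
  O: 2
Molecular formula: C4H9NO2.
DoU = (2C + 2 + N − H − X) / 2 = (2·4 + 2 + 1 − 9 − 0) / 2 = 1.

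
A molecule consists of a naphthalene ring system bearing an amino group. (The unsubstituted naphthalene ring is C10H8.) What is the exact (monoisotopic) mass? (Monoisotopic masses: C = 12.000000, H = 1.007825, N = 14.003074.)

Atom tally by fragment:
  naphthalene ring system core → C:10 H:8
  (− 1 ring H displaced by substituents)
  + NH2 → N:1 H:2
Element totals:
  C: 10
  H: 9
  N: 1
Molecular formula: C10H9N.
  M = 10(12.0) + 9(1.007825) + 14.003074
    = 120.000000 + 9.070425 + 14.003074 = 143.073499

143.0735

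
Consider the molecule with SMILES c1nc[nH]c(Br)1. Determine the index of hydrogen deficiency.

3

Atom tally by fragment:
  imidazole ring core → C:3 H:4 N:2
  (− 1 ring H displaced by substituents)
  + Br → Br:1
Element totals:
  C: 3
  H: 3
  Br: 1
  N: 2
Molecular formula: C3H3BrN2.
DoU = (2C + 2 + N − H − X) / 2 = (2·3 + 2 + 2 − 3 − 1) / 2 = 3.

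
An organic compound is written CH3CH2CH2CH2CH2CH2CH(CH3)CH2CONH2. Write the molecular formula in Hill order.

Element totals:
  C: 10
  H: 21
  N: 1
  O: 1

C10H21NO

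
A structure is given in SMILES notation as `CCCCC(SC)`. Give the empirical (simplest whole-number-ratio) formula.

C6H14S

Atom tally by fragment:
  CH3 → C:1 H:3
  CH2 → C:1 H:2
  CH2 → C:1 H:2
  CH2 → C:1 H:2
  CH2SCH3 → C:2 H:5 S:1
Element totals:
  C: 6
  H: 14
  S: 1
Molecular formula: C6H14S.
gcd of subscripts (6, 14, 1) = 1, so the empirical formula equals the molecular formula.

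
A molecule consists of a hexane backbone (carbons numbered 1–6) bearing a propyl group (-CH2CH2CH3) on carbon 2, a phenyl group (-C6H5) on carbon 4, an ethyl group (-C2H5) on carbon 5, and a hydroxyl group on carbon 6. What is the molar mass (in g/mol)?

Atom tally by fragment:
  CH3 → C:1 H:3
  CH(CH2CH2CH3) → C:4 H:8
  CH2 → C:1 H:2
  CH(C6H5) → C:7 H:6
  CH(C2H5) → C:3 H:6
  CH2OH → C:1 H:3 O:1
Element totals:
  C: 17
  H: 28
  O: 1
Molecular formula: C17H28O.
  M = 17(12.011) + 28(1.008) + 15.999
    = 204.187 + 28.224 + 15.999 = 248.410

248.41 g/mol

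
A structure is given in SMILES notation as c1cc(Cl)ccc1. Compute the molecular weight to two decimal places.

Atom tally by fragment:
  benzene ring core → C:6 H:6
  (− 1 ring H displaced by substituents)
  + Cl → Cl:1
Element totals:
  C: 6
  H: 5
  Cl: 1
Molecular formula: C6H5Cl.
  M = 6(12.011) + 5(1.008) + 35.45
    = 72.066 + 5.040 + 35.450 = 112.556

112.56 g/mol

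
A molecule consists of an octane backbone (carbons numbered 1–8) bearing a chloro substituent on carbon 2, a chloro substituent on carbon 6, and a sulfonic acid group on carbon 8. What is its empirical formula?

Atom tally by fragment:
  CH3 → C:1 H:3
  CH(Cl) → C:1 H:1 Cl:1
  CH2 → C:1 H:2
  CH2 → C:1 H:2
  CH2 → C:1 H:2
  CH(Cl) → C:1 H:1 Cl:1
  CH2 → C:1 H:2
  CH2SO3H → C:1 H:3 S:1 O:3
Element totals:
  C: 8
  H: 16
  Cl: 2
  O: 3
  S: 1
Molecular formula: C8H16Cl2O3S.
gcd of subscripts (8, 2, 16, 3, 1) = 1, so the empirical formula equals the molecular formula.

C8H16Cl2O3S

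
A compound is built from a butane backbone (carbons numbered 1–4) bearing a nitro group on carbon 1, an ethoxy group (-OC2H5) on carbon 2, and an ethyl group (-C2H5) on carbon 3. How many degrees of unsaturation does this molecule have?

Atom tally by fragment:
  O2NCH2 → C:1 H:2 N:1 O:2
  CH(OC2H5) → C:3 H:6 O:1
  CH(C2H5) → C:3 H:6
  CH3 → C:1 H:3
Element totals:
  C: 8
  H: 17
  N: 1
  O: 3
Molecular formula: C8H17NO3.
DoU = (2C + 2 + N − H − X) / 2 = (2·8 + 2 + 1 − 17 − 0) / 2 = 1.

1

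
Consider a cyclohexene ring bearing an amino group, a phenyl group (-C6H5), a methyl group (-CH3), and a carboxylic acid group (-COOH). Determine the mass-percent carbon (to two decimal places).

Atom tally by fragment:
  cyclohexene ring core → C:6 H:10
  (− 4 ring H displaced by substituents)
  + NH2 → N:1 H:2
  + C6H5 → C:6 H:5
  + CH3 → C:1 H:3
  + COOH → C:1 H:1 O:2
Element totals:
  C: 14
  H: 17
  N: 1
  O: 2
Molecular formula: C14H17NO2.
Molar mass = 231.295 g/mol.
Mass from C: 14 × 12.011 = 168.154 g/mol.
%C = 168.154 / 231.295 × 100 = 72.70%.

72.70%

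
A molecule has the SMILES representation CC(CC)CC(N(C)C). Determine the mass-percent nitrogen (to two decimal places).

Atom tally by fragment:
  CH3 → C:1 H:3
  CH(C2H5) → C:3 H:6
  CH2 → C:1 H:2
  CH2N(CH3)2 → C:3 H:8 N:1
Element totals:
  C: 8
  H: 19
  N: 1
Molecular formula: C8H19N.
Molar mass = 129.247 g/mol.
Mass from N: 1 × 14.007 = 14.007 g/mol.
%N = 14.007 / 129.247 × 100 = 10.84%.

10.84%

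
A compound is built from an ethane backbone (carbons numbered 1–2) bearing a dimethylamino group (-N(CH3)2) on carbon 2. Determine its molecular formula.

Atom tally by fragment:
  CH3 → C:1 H:3
  CH2N(CH3)2 → C:3 H:8 N:1
Element totals:
  C: 4
  H: 11
  N: 1

C4H11N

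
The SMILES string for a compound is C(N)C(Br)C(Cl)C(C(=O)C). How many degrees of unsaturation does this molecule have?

Atom tally by fragment:
  H2NCH2 → C:1 H:4 N:1
  CH(Br) → C:1 H:1 Br:1
  CH(Cl) → C:1 H:1 Cl:1
  CH2COCH3 → C:3 H:5 O:1
Element totals:
  C: 6
  H: 11
  Br: 1
  Cl: 1
  N: 1
  O: 1
Molecular formula: C6H11BrClNO.
DoU = (2C + 2 + N − H − X) / 2 = (2·6 + 2 + 1 − 11 − 2) / 2 = 1.

1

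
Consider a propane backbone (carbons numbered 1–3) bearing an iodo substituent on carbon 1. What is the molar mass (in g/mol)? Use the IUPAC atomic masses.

169.99 g/mol

Atom tally by fragment:
  ICH2 → C:1 H:2 I:1
  CH2 → C:1 H:2
  CH3 → C:1 H:3
Element totals:
  C: 3
  H: 7
  I: 1
Molecular formula: C3H7I.
  M = 3(12.011) + 7(1.008) + 126.904
    = 36.033 + 7.056 + 126.904 = 169.993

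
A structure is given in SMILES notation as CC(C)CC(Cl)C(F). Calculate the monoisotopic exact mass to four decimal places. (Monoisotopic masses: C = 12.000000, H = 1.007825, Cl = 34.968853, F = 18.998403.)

138.0612

Atom tally by fragment:
  CH3 → C:1 H:3
  CH(CH3) → C:2 H:4
  CH2 → C:1 H:2
  CH(Cl) → C:1 H:1 Cl:1
  CH2F → C:1 H:2 F:1
Element totals:
  C: 6
  H: 12
  Cl: 1
  F: 1
Molecular formula: C6H12ClF.
  M = 6(12.0) + 12(1.007825) + 34.968853 + 18.998403
    = 72.000000 + 12.093900 + 34.968853 + 18.998403 = 138.061156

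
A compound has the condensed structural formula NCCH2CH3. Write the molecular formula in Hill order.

Element totals:
  C: 3
  H: 5
  N: 1

C3H5N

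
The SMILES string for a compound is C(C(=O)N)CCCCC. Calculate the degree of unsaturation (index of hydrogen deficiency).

Atom tally by fragment:
  H2NOCCH2 → C:2 H:4 O:1 N:1
  CH2 → C:1 H:2
  CH2 → C:1 H:2
  CH2 → C:1 H:2
  CH2 → C:1 H:2
  CH3 → C:1 H:3
Element totals:
  C: 7
  H: 15
  N: 1
  O: 1
Molecular formula: C7H15NO.
DoU = (2C + 2 + N − H − X) / 2 = (2·7 + 2 + 1 − 15 − 0) / 2 = 1.

1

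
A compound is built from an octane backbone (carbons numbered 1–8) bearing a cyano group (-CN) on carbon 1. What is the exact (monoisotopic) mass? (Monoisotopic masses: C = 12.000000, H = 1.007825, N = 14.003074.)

139.1361

Atom tally by fragment:
  NCCH2 → C:2 H:2 N:1
  CH2 → C:1 H:2
  CH2 → C:1 H:2
  CH2 → C:1 H:2
  CH2 → C:1 H:2
  CH2 → C:1 H:2
  CH2 → C:1 H:2
  CH3 → C:1 H:3
Element totals:
  C: 9
  H: 17
  N: 1
Molecular formula: C9H17N.
  M = 9(12.0) + 17(1.007825) + 14.003074
    = 108.000000 + 17.133025 + 14.003074 = 139.136099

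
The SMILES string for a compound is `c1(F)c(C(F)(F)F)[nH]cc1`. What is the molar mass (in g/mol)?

Atom tally by fragment:
  pyrrole ring core → C:4 H:5 N:1
  (− 2 ring H displaced by substituents)
  + F → F:1
  + CF3 → C:1 F:3
Element totals:
  C: 5
  H: 3
  F: 4
  N: 1
Molecular formula: C5H3F4N.
  M = 5(12.011) + 3(1.008) + 4(18.998) + 14.007
    = 60.055 + 3.024 + 75.992 + 14.007 = 153.078

153.08 g/mol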